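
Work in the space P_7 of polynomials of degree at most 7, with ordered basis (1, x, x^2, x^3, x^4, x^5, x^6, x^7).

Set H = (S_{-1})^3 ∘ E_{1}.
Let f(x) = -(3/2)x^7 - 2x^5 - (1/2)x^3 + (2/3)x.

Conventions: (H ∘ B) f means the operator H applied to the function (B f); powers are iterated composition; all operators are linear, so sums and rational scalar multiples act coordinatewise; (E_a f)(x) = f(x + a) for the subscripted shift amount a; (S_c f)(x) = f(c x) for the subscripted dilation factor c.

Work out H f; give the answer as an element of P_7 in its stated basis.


E_{1} f = -(3/2)x^7 - (21/2)x^6 - (67/2)x^5 - (125/2)x^4 - 73x^3 - 53x^2 - (64/3)x - 10/3
S_{-1} E_{1} f = (3/2)x^7 - (21/2)x^6 + (67/2)x^5 - (125/2)x^4 + 73x^3 - 53x^2 + (64/3)x - 10/3
S_{-1} S_{-1} E_{1} f = -(3/2)x^7 - (21/2)x^6 - (67/2)x^5 - (125/2)x^4 - 73x^3 - 53x^2 - (64/3)x - 10/3
S_{-1} S_{-1} S_{-1} E_{1} f = (3/2)x^7 - (21/2)x^6 + (67/2)x^5 - (125/2)x^4 + 73x^3 - 53x^2 + (64/3)x - 10/3

the image equals g(x) = (3/2)x^7 - (21/2)x^6 + (67/2)x^5 - (125/2)x^4 + 73x^3 - 53x^2 + (64/3)x - 10/3


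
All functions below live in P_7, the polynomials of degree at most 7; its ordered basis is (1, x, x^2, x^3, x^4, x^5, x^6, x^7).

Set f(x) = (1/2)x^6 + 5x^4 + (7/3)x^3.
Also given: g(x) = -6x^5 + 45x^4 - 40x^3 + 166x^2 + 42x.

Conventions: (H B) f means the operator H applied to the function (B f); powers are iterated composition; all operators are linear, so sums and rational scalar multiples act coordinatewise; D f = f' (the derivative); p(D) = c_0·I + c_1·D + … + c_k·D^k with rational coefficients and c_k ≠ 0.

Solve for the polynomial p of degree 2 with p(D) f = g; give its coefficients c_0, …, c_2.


D^0 f = (1/2)x^6 + 5x^4 + (7/3)x^3
D^1 f = 3x^5 + 20x^3 + 7x^2
D^2 f = 15x^4 + 60x^2 + 14x
matching coefficients of g against c_0 f + c_1 Df + … from the top degree down determines the c_i
solution: c_0 = 0, c_1 = -2, c_2 = 3

p(D) = -2·D + 3·D^2, i.e. c_0 = 0, c_1 = -2, c_2 = 3


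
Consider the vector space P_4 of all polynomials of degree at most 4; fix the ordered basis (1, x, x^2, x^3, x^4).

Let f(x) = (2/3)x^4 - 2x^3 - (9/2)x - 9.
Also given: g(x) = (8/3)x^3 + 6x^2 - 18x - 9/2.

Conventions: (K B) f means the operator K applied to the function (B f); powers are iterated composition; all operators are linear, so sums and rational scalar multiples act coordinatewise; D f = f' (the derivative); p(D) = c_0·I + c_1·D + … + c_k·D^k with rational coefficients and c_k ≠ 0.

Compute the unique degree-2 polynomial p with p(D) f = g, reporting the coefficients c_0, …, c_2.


D^0 f = (2/3)x^4 - 2x^3 - (9/2)x - 9
D^1 f = (8/3)x^3 - 6x^2 - 9/2
D^2 f = 8x^2 - 12x
matching coefficients of g against c_0 f + c_1 Df + … from the top degree down determines the c_i
solution: c_0 = 0, c_1 = 1, c_2 = 3/2

c_0 = 0, c_1 = 1, c_2 = 3/2


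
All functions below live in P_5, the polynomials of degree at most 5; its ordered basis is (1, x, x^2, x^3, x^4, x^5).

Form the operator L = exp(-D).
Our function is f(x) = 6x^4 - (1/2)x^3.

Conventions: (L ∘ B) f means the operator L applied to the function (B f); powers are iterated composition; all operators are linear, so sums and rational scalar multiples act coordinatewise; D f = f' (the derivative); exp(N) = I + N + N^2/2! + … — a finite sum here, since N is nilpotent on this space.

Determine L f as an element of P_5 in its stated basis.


the image equals g(x) = 6x^4 - (49/2)x^3 + (75/2)x^2 - (51/2)x + 13/2

order-1 term: -24x^3 + (3/2)x^2
order-2 term: 36x^2 - (3/2)x
order-3 term: -24x + 1/2
order-4 term: 6
the series for exp(-D) f terminates at order 4
exp(-D) f = 6x^4 - (49/2)x^3 + (75/2)x^2 - (51/2)x + 13/2


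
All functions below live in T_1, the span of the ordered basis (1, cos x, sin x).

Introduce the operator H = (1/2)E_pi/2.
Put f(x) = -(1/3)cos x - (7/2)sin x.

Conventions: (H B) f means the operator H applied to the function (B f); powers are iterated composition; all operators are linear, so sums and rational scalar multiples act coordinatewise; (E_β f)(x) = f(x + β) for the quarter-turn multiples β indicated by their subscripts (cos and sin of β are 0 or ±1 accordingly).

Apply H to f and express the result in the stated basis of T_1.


g(x) = -(7/4)cos x + (1/6)sin x

E_pi/2 f = -(7/2)cos x + (1/3)sin x
((1/2)E_pi/2) f = -(7/4)cos x + (1/6)sin x


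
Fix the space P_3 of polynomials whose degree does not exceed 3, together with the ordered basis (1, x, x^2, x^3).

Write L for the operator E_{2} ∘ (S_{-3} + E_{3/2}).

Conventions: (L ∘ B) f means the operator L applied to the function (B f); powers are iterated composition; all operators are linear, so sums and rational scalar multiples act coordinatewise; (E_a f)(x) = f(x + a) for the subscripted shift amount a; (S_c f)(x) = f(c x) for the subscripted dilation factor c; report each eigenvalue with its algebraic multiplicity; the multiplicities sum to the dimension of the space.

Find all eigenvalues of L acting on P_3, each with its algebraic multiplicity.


image of 1: 2
image of x: -2x - 5/2
image of x^2: 10x^2 + 43x + 193/4
image of x^3: -26x^3 - (303/2)x^2 - (1149/4)x - 1385/8
the matrix is upper triangular; its diagonal is (2, -2, 10, -26)
for a triangular matrix the eigenvalues are the diagonal entries, with algebraic multiplicity their repetition count

λ = -26 (multiplicity 1), λ = -2 (multiplicity 1), λ = 2 (multiplicity 1), λ = 10 (multiplicity 1)


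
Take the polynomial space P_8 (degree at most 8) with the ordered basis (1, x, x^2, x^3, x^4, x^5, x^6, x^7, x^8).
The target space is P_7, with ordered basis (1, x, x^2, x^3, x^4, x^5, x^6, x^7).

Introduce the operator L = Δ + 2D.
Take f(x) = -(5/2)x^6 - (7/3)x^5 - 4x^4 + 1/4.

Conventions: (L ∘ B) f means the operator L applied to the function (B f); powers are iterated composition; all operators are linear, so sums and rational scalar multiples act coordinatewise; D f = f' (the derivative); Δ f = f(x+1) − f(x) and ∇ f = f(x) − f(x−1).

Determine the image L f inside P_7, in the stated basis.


g(x) = -45x^5 - (145/2)x^4 - (364/3)x^3 - (509/6)x^2 - (128/3)x - 53/6

Δ f = -15x^5 - (295/6)x^4 - (268/3)x^3 - (509/6)x^2 - (128/3)x - 53/6
D f = -15x^5 - (35/3)x^4 - 16x^3
(2D) f = -30x^5 - (70/3)x^4 - 32x^3
(Δ + 2D) f = -45x^5 - (145/2)x^4 - (364/3)x^3 - (509/6)x^2 - (128/3)x - 53/6


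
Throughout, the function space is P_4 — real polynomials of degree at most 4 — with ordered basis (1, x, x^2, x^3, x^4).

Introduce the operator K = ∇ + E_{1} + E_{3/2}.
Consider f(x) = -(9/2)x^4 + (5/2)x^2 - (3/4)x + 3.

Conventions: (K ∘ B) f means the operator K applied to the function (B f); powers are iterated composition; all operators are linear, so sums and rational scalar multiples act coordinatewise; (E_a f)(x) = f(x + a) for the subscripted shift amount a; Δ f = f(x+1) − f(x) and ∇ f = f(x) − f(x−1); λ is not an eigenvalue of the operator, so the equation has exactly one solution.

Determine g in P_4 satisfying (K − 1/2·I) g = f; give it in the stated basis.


write g with unknown coordinates in the stated basis and equate coefficients in (K − 1/2·I) g = f
solving from the highest basis element down gives g = -3x^4 + 28x^3 - (502/3)x^2 + (12553/18)x - 316321/216
check: K g = -6x^4 + 14x^3 - (487/6)x^2 + (6263/18)x - 315025/432
so K g − 1/2·g = -(9/2)x^4 + (5/2)x^2 - (3/4)x + 3 = f ✓

g(x) = -3x^4 + 28x^3 - (502/3)x^2 + (12553/18)x - 316321/216


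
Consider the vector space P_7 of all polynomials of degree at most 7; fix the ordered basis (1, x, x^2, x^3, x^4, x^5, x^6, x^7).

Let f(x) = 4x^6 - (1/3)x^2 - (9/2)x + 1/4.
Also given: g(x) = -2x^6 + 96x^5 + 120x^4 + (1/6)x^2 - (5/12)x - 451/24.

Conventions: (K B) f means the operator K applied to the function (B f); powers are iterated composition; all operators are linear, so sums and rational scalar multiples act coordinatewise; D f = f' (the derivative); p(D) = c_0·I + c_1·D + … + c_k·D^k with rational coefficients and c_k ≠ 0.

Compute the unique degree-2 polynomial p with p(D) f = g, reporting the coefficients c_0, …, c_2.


D^0 f = 4x^6 - (1/3)x^2 - (9/2)x + 1/4
D^1 f = 24x^5 - (2/3)x - 9/2
D^2 f = 120x^4 - 2/3
matching coefficients of g against c_0 f + c_1 Df + … from the top degree down determines the c_i
solution: c_0 = -1/2, c_1 = 4, c_2 = 1

p(D) = -(1/2)·I + 4·D + D^2, i.e. c_0 = -1/2, c_1 = 4, c_2 = 1


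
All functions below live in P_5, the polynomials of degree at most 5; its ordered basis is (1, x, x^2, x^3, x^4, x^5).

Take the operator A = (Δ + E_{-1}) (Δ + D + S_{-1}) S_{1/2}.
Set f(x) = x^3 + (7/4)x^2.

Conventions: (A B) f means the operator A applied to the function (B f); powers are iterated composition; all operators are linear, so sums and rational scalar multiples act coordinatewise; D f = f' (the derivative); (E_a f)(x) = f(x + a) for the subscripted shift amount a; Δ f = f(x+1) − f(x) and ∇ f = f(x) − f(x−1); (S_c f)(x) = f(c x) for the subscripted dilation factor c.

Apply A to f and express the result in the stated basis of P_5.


the image equals g(x) = -(1/8)x^3 + (19/16)x^2 + (11/8)x + 47/16

S_{1/2} f = (1/8)x^3 + (7/16)x^2
Δ S_{1/2} f = (3/8)x^2 + (5/4)x + 9/16
D S_{1/2} f = (3/8)x^2 + (7/8)x
S_{-1} S_{1/2} f = -(1/8)x^3 + (7/16)x^2
(Δ + D + S_{-1}) S_{1/2} f = -(1/8)x^3 + (19/16)x^2 + (17/8)x + 9/16
Δ (Δ + D + S_{-1}) S_{1/2} f = -(3/8)x^2 + 2x + 51/16
E_{-1} (Δ + D + S_{-1}) S_{1/2} f = -(1/8)x^3 + (25/16)x^2 - (5/8)x - 1/4
(Δ + E_{-1}) (Δ + D + S_{-1}) S_{1/2} f = -(1/8)x^3 + (19/16)x^2 + (11/8)x + 47/16


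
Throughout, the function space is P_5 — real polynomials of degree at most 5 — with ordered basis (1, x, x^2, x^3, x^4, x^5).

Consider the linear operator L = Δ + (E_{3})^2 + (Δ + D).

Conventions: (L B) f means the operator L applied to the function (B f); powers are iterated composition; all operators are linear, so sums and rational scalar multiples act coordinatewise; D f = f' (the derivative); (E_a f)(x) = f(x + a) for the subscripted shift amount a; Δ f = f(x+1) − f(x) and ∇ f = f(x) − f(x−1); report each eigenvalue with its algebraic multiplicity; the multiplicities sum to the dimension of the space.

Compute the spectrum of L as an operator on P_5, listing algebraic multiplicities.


image of 1: 1
image of x: x + 9
image of x^2: x^2 + 18x + 38
image of x^3: x^3 + 27x^2 + 114x + 218
image of x^4: x^4 + 36x^3 + 228x^2 + 872x + 1298
image of x^5: x^5 + 45x^4 + 380x^3 + 2180x^2 + 6490x + 7778
the matrix is upper triangular; its diagonal is (1, 1, 1, 1, 1, 1)
for a triangular matrix the eigenvalues are the diagonal entries, with algebraic multiplicity their repetition count

λ = 1 (multiplicity 6)


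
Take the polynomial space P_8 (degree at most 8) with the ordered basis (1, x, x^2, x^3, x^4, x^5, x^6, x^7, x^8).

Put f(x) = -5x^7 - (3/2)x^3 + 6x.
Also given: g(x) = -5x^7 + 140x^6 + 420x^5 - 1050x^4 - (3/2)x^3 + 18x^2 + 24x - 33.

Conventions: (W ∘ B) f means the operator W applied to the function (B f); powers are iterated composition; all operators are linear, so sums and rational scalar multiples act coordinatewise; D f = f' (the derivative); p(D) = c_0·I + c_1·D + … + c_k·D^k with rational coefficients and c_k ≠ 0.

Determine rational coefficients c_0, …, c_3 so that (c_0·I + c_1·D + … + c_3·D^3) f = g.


p(D) = I − 4·D − 2·D^2 + D^3, i.e. c_0 = 1, c_1 = -4, c_2 = -2, c_3 = 1

D^0 f = -5x^7 - (3/2)x^3 + 6x
D^1 f = -35x^6 - (9/2)x^2 + 6
D^2 f = -210x^5 - 9x
D^3 f = -1050x^4 - 9
matching coefficients of g against c_0 f + c_1 Df + … from the top degree down determines the c_i
solution: c_0 = 1, c_1 = -4, c_2 = -2, c_3 = 1


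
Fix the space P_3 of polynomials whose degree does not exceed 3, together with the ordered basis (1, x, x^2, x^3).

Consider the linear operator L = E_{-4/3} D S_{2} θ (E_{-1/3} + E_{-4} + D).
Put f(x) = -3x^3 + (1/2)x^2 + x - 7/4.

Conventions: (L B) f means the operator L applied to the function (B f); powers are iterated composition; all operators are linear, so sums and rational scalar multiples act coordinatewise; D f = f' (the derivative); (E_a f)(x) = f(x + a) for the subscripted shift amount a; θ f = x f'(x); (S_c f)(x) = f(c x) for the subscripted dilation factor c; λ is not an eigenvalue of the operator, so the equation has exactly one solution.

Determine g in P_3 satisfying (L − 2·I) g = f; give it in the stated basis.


the image equals g(x) = (3/2)x^3 + (431/4)x^2 + (2631/2)x + 315/8

write g with unknown coordinates in the stated basis and equate coefficients in (L − 2·I) g = f
solving from the highest basis element down gives g = (3/2)x^3 + (431/4)x^2 + (2631/2)x + 315/8
check: L g = 216x^2 + 2632x + 77
so L g − 2·g = -3x^3 + (1/2)x^2 + x - 7/4 = f ✓


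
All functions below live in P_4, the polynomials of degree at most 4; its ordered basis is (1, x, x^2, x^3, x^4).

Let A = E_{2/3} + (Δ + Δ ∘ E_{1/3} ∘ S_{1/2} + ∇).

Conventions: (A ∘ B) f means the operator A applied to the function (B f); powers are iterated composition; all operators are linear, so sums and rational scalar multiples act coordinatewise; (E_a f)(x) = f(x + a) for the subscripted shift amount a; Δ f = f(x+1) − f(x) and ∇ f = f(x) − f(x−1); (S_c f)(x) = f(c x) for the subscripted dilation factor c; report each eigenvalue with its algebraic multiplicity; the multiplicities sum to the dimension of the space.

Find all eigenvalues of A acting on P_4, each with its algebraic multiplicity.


image of 1: 1
image of x: x + 19/6
image of x^2: x^2 + (35/6)x + 31/36
image of x^3: x^3 + (67/8)x^2 + (47/24)x + 559/216
image of x^4: x^4 + (131/12)x^3 + (79/24)x^2 + (1055/108)x + 511/1296
the matrix is upper triangular; its diagonal is (1, 1, 1, 1, 1)
for a triangular matrix the eigenvalues are the diagonal entries, with algebraic multiplicity their repetition count

λ = 1 (multiplicity 5)


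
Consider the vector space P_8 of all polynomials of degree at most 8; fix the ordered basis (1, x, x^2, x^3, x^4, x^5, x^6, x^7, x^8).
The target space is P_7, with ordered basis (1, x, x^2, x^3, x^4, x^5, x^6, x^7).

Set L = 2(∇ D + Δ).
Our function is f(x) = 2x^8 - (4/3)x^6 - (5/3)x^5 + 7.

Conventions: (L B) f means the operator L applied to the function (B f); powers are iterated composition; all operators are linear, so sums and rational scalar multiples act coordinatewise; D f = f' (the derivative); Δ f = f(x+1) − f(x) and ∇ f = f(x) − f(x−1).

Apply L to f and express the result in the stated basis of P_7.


g(x) = 32x^7 + 336x^6 - 464x^5 + (3790/3)x^4 - (2668/3)x^3 + (1952/3)x^2 - (634/3)x + 92/3

D f = 16x^7 - 8x^5 - (25/3)x^4
∇ D f = 112x^6 - 336x^5 + 520x^4 - (1540/3)x^3 + 306x^2 - (316/3)x + 49/3
Δ f = 16x^7 + 56x^6 + 104x^5 + (335/3)x^4 + (206/3)x^3 + (58/3)x^2 - (1/3)x - 1
(∇ D + Δ) f = 16x^7 + 168x^6 - 232x^5 + (1895/3)x^4 - (1334/3)x^3 + (976/3)x^2 - (317/3)x + 46/3
(2(∇ D + Δ)) f = 32x^7 + 336x^6 - 464x^5 + (3790/3)x^4 - (2668/3)x^3 + (1952/3)x^2 - (634/3)x + 92/3


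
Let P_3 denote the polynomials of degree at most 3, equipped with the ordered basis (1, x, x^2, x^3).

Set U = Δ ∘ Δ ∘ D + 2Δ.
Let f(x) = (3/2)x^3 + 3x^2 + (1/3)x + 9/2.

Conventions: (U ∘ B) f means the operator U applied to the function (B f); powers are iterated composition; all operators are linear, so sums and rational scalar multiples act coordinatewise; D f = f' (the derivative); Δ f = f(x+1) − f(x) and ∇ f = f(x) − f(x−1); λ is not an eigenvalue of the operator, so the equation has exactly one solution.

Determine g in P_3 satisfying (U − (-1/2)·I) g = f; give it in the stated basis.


the result is g(x) = 3x^3 - 30x^2 + (614/3)x - 2213/3

write g with unknown coordinates in the stated basis and equate coefficients in (U − (-1/2)·I) g = f
solving from the highest basis element down gives g = 3x^3 - 30x^2 + (614/3)x - 2213/3
check: U g = 18x^2 - 102x + 1120/3
so U g − (-1/2)·g = (3/2)x^3 + 3x^2 + (1/3)x + 9/2 = f ✓


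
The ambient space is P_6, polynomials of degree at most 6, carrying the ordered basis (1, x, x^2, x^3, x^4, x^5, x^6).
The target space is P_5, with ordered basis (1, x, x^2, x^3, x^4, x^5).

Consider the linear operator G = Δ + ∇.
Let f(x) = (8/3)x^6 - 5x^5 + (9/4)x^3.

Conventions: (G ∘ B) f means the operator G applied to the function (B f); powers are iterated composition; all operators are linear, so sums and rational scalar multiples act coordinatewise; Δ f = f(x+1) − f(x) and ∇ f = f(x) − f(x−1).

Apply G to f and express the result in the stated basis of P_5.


g(x) = 32x^5 - 50x^4 + (320/3)x^3 - (173/2)x^2 + 32x - 11/2

Δ f = 16x^5 + 15x^4 + (10/3)x^3 - (13/4)x^2 - (9/4)x - 1/12
∇ f = 16x^5 - 65x^4 + (310/3)x^3 - (333/4)x^2 + (137/4)x - 65/12
(Δ + ∇) f = 32x^5 - 50x^4 + (320/3)x^3 - (173/2)x^2 + 32x - 11/2


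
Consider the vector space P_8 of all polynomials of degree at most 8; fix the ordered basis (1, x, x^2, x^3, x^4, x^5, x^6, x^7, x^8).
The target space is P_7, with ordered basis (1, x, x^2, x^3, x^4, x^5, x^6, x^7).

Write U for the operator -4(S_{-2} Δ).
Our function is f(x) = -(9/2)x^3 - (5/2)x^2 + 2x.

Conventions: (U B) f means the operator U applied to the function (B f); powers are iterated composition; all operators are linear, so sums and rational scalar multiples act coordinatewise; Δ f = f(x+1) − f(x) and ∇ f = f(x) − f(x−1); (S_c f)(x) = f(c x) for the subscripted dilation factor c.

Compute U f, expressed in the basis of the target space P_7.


g(x) = 216x^2 - 148x + 20

Δ f = -(27/2)x^2 - (37/2)x - 5
S_{-2} Δ f = -54x^2 + 37x - 5
(-4(S_{-2} Δ)) f = 216x^2 - 148x + 20


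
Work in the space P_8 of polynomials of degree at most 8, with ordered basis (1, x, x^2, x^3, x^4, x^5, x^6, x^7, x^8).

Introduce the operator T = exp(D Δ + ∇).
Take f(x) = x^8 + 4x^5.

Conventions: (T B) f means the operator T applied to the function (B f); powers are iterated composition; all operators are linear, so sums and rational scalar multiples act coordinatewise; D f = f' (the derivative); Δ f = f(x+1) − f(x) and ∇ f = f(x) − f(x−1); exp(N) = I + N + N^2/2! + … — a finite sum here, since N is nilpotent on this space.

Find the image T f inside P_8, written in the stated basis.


order-1 term: 8x^7 + 28x^6 + 224x^5 + 230x^4 + 376x^3 + 300x^2 + 124x + 31
order-2 term: 28x^6 + 168x^5 + 1330x^4 + 3120x^3 + 6868x^2 + 5028x + 2083
order-3 term: 56x^5 + 420x^4 + 3080x^3 + 8440x^2 + 15968x + 9838
order-4 term: 70x^4 + 560x^3 + 3500x^2 + 8420x + 9581
order-5 term: 56x^3 + 420x^2 + 1960x + 2874
order-6 term: 28x^2 + 168x + 434
order-7 term: 8x + 28
order-8 term: 1
the series for exp(D Δ + ∇) f terminates at order 8
exp(D Δ + ∇) f = x^8 + 8x^7 + 56x^6 + 452x^5 + 2050x^4 + 7192x^3 + 19556x^2 + 31676x + 24870

the result is g(x) = x^8 + 8x^7 + 56x^6 + 452x^5 + 2050x^4 + 7192x^3 + 19556x^2 + 31676x + 24870


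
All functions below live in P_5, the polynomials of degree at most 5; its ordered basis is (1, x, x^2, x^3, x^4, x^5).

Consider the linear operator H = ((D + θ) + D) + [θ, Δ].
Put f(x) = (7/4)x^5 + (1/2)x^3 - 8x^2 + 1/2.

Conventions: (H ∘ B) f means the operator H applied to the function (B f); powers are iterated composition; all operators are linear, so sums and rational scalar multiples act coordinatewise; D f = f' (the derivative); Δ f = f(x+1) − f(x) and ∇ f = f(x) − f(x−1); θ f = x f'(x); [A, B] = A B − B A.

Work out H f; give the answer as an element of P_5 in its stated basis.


the image equals g(x) = (35/4)x^5 + (35/4)x^4 - (67/2)x^3 - 67x^2 - 54x + 23/4

D f = (35/4)x^4 + (3/2)x^2 - 16x
θ f = (35/4)x^5 + (3/2)x^3 - 16x^2
(D + θ) f = (35/4)x^5 + (35/4)x^4 + (3/2)x^3 - (29/2)x^2 - 16x
D f = (35/4)x^4 + (3/2)x^2 - 16x
((D + θ) + D) f = (35/4)x^5 + (35/2)x^4 + (3/2)x^3 - 13x^2 - 32x
Δ f = (35/4)x^4 + (35/2)x^3 + 19x^2 - (23/4)x - 23/4
θ Δ f = 35x^4 + (105/2)x^3 + 38x^2 - (23/4)x
θ f = (35/4)x^5 + (3/2)x^3 - 16x^2
Δ θ f = (175/4)x^4 + (175/2)x^3 + 92x^2 + (65/4)x - 23/4
[θ, Δ] f = -(35/4)x^4 - 35x^3 - 54x^2 - 22x + 23/4
(((D + θ) + D) + [θ, Δ]) f = (35/4)x^5 + (35/4)x^4 - (67/2)x^3 - 67x^2 - 54x + 23/4


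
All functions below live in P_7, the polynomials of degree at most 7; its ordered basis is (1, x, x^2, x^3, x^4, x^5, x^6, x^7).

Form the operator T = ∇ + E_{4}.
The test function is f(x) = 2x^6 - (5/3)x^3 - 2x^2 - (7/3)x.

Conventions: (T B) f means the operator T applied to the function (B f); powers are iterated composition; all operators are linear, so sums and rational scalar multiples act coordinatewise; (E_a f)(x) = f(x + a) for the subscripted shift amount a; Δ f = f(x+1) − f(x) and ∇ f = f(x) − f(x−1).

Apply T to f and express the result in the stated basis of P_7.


the image equals g(x) = 2x^6 + 60x^5 + 450x^4 + (7795/3)x^3 + 7623x^2 + (36608/3)x + 8040

∇ f = 12x^5 - 30x^4 + 40x^3 - 35x^2 + 13x - 4
E_{4} f = 2x^6 + 48x^5 + 480x^4 + (7675/3)x^3 + 7658x^2 + (36569/3)x + 8044
(∇ + E_{4}) f = 2x^6 + 60x^5 + 450x^4 + (7795/3)x^3 + 7623x^2 + (36608/3)x + 8040


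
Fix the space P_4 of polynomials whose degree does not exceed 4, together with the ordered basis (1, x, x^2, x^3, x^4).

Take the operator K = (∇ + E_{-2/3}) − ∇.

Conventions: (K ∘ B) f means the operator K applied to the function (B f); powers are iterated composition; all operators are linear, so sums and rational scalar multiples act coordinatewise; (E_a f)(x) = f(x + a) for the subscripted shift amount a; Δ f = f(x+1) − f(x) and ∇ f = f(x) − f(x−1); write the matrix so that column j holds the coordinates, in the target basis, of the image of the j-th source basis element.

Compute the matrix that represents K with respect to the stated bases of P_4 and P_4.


image of 1: 1
image of x: x - 2/3
image of x^2: x^2 - (4/3)x + 4/9
image of x^3: x^3 - 2x^2 + (4/3)x - 8/27
image of x^4: x^4 - (8/3)x^3 + (8/3)x^2 - (32/27)x + 16/81
each image's coordinates form column j of the matrix

the matrix is [[1, -2/3, 4/9, -8/27, 16/81]; [0, 1, -4/3, 4/3, -32/27]; [0, 0, 1, -2, 8/3]; [0, 0, 0, 1, -8/3]; [0, 0, 0, 0, 1]] (rows listed top to bottom)


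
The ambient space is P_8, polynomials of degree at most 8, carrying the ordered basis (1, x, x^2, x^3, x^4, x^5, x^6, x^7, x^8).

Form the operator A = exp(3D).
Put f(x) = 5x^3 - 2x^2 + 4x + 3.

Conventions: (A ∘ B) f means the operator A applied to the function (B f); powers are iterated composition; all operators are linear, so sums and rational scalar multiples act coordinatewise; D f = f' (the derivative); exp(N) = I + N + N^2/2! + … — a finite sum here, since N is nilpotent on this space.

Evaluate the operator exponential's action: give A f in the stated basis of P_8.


order-1 term: 45x^2 - 12x + 12
order-2 term: 135x - 18
order-3 term: 135
the series for exp(3D) f terminates at order 3
exp(3D) f = 5x^3 + 43x^2 + 127x + 132

the result is g(x) = 5x^3 + 43x^2 + 127x + 132


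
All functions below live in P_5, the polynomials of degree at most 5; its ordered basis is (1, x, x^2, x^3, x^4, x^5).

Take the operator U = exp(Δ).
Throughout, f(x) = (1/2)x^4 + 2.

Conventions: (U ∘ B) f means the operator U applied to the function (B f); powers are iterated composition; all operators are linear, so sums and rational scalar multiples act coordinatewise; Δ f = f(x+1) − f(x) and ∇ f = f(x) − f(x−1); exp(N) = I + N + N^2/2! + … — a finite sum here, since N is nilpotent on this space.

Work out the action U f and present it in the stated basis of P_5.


g(x) = (1/2)x^4 + 2x^3 + 6x^2 + 10x + 19/2

order-1 term: 2x^3 + 3x^2 + 2x + 1/2
order-2 term: 3x^2 + 6x + 7/2
order-3 term: 2x + 3
order-4 term: 1/2
the series for exp(Δ) f terminates at order 4
exp(Δ) f = (1/2)x^4 + 2x^3 + 6x^2 + 10x + 19/2


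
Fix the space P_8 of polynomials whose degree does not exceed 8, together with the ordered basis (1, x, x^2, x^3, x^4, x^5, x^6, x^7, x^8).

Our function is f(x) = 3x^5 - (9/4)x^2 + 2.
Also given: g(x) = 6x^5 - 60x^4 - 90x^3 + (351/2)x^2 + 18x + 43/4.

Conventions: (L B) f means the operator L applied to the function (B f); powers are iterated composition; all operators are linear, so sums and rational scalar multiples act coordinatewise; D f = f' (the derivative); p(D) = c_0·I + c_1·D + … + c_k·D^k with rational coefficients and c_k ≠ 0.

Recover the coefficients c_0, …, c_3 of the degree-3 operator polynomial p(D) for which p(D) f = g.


D^0 f = 3x^5 - (9/4)x^2 + 2
D^1 f = 15x^4 - (9/2)x
D^2 f = 60x^3 - 9/2
D^3 f = 180x^2
matching coefficients of g against c_0 f + c_1 Df + … from the top degree down determines the c_i
solution: c_0 = 2, c_1 = -4, c_2 = -3/2, c_3 = 1

p(D) = 2·I − 4·D − (3/2)·D^2 + D^3, i.e. c_0 = 2, c_1 = -4, c_2 = -3/2, c_3 = 1


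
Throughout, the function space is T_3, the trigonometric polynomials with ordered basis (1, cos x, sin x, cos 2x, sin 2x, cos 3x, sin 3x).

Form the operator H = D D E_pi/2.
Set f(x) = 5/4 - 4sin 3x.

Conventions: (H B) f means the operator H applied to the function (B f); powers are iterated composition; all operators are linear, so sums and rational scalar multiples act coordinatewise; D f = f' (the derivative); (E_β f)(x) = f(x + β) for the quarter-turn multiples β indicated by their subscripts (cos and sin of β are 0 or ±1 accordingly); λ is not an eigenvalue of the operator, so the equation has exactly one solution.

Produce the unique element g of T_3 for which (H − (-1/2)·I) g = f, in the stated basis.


write g with unknown coordinates in the stated basis and equate coefficients in (H − (-1/2)·I) g = f
solving from the highest basis element down gives g = 5/2 + (144/325)cos 3x - (8/325)sin 3x
check: H g = -(72/325)cos 3x - (1296/325)sin 3x
so H g − (-1/2)·g = 5/4 - 4sin 3x = f ✓

g(x) = 5/2 + (144/325)cos 3x - (8/325)sin 3x


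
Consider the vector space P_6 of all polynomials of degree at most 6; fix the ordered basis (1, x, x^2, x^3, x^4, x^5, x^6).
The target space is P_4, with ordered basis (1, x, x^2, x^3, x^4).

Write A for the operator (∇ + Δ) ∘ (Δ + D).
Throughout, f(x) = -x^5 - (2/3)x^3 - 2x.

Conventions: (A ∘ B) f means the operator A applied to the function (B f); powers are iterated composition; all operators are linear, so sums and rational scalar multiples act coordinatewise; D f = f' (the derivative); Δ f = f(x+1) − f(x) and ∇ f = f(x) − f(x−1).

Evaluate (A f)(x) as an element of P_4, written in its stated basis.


Δ f = -5x^4 - 10x^3 - 12x^2 - 7x - 11/3
D f = -5x^4 - 2x^2 - 2
(Δ + D) f = -10x^4 - 10x^3 - 14x^2 - 7x - 17/3
∇ (Δ + D) f = -40x^3 + 30x^2 - 38x + 7
Δ (Δ + D) f = -40x^3 - 90x^2 - 98x - 41
(∇ + Δ) (Δ + D) f = -80x^3 - 60x^2 - 136x - 34

the result is g(x) = -80x^3 - 60x^2 - 136x - 34


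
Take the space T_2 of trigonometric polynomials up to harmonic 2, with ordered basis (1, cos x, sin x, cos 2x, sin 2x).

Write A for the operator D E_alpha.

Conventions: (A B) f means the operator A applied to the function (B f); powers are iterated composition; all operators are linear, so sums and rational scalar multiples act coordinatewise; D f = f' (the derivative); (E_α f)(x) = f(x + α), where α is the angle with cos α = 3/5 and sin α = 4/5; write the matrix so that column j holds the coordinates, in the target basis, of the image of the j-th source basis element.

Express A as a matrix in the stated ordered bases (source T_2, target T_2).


image of 1: 0
image of cos x: -(4/5)cos x - (3/5)sin x
image of sin x: (3/5)cos x - (4/5)sin x
image of cos 2x: -(48/25)cos 2x + (14/25)sin 2x
image of sin 2x: -(14/25)cos 2x - (48/25)sin 2x
each image's coordinates form column j of the matrix

the matrix is [[0, 0, 0, 0, 0]; [0, -4/5, 3/5, 0, 0]; [0, -3/5, -4/5, 0, 0]; [0, 0, 0, -48/25, -14/25]; [0, 0, 0, 14/25, -48/25]] (rows listed top to bottom)


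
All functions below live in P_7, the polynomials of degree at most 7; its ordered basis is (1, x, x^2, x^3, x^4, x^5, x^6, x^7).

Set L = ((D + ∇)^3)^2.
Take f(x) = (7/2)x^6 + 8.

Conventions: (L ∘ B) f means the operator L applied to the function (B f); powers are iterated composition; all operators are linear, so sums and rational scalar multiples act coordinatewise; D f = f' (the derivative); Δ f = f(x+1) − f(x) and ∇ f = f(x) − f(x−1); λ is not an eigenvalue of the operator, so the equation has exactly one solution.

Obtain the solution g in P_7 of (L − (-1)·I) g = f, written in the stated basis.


write g with unknown coordinates in the stated basis and equate coefficients in (L − (-1)·I) g = f
solving from the highest basis element down gives g = (7/2)x^6 - 161272
check: L g = 161280
so L g − (-1)·g = (7/2)x^6 + 8 = f ✓

the result is g(x) = (7/2)x^6 - 161272


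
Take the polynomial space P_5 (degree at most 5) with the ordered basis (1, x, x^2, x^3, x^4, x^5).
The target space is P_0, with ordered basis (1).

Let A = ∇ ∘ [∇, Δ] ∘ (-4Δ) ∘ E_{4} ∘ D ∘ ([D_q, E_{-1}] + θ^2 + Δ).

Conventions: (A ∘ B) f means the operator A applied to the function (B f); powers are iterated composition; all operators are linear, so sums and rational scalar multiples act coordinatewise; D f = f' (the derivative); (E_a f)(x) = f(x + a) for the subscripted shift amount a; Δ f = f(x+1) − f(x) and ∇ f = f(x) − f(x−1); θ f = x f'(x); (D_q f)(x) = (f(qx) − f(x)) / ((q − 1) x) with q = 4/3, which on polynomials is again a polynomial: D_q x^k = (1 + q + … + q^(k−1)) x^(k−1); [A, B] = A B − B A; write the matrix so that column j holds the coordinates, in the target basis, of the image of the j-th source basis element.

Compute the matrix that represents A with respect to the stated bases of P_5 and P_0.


the matrix is [[0, 0, 0, 0, 0, 0]] (rows listed top to bottom)

image of 1: 0
image of x: 0
image of x^2: 0
image of x^3: 0
image of x^4: 0
image of x^5: 0
each image's coordinates form column j of the matrix


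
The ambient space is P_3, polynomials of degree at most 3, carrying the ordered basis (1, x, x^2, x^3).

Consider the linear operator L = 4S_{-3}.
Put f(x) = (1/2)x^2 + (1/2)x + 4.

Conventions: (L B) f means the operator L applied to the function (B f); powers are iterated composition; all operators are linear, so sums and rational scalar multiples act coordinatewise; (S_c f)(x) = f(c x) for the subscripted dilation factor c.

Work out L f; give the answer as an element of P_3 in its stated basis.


the image equals g(x) = 18x^2 - 6x + 16

S_{-3} f = (9/2)x^2 - (3/2)x + 4
(4S_{-3}) f = 18x^2 - 6x + 16


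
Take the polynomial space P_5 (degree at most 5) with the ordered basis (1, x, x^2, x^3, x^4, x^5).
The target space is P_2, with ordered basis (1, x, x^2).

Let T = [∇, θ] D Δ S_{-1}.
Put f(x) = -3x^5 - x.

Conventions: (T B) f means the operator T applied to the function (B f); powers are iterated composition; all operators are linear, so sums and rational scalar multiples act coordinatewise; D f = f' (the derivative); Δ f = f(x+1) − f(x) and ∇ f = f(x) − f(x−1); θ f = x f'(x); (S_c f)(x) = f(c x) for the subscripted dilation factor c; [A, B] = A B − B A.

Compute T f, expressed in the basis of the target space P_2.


S_{-1} f = 3x^5 + x
Δ S_{-1} f = 15x^4 + 30x^3 + 30x^2 + 15x + 4
D Δ S_{-1} f = 60x^3 + 90x^2 + 60x + 15
θ (D Δ S_{-1}) f = 180x^3 + 180x^2 + 60x
∇ θ (D Δ S_{-1}) f = 540x^2 - 180x + 60
∇ (D Δ S_{-1}) f = 180x^2 + 30
θ ∇ (D Δ S_{-1}) f = 360x^2
[∇, θ] (D Δ S_{-1}) f = 180x^2 - 180x + 60

g(x) = 180x^2 - 180x + 60


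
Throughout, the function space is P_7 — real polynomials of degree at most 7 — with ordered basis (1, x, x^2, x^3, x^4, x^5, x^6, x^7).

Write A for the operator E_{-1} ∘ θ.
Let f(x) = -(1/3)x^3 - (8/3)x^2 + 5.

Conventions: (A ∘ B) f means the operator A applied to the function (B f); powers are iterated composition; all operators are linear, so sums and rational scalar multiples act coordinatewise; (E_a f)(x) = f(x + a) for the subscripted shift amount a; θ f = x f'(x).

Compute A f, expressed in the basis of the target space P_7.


the image equals g(x) = -x^3 - (7/3)x^2 + (23/3)x - 13/3

θ f = -x^3 - (16/3)x^2
E_{-1} θ f = -x^3 - (7/3)x^2 + (23/3)x - 13/3


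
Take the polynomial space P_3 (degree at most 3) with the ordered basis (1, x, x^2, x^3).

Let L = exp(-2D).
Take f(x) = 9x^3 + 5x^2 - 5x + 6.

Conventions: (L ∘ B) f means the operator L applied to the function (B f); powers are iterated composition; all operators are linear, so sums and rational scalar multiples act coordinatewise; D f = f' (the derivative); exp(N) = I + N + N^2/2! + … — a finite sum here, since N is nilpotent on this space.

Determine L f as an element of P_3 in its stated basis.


order-1 term: -54x^2 - 20x + 10
order-2 term: 108x + 20
order-3 term: -72
the series for exp(-2D) f terminates at order 3
exp(-2D) f = 9x^3 - 49x^2 + 83x - 36

the image equals g(x) = 9x^3 - 49x^2 + 83x - 36


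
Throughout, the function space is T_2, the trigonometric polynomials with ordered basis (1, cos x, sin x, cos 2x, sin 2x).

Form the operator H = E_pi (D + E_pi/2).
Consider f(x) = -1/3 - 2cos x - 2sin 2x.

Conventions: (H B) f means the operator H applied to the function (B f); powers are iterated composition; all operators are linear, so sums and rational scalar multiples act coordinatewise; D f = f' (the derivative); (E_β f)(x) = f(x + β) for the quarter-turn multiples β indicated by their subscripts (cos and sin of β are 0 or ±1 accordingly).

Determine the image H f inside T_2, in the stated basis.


the image equals g(x) = -1/3 - 4sin x - 4cos 2x + 2sin 2x

D f = 2sin x - 4cos 2x
E_pi/2 f = -1/3 + 2sin x + 2sin 2x
(D + E_pi/2) f = -1/3 + 4sin x - 4cos 2x + 2sin 2x
E_pi (D + E_pi/2) f = -1/3 - 4sin x - 4cos 2x + 2sin 2x


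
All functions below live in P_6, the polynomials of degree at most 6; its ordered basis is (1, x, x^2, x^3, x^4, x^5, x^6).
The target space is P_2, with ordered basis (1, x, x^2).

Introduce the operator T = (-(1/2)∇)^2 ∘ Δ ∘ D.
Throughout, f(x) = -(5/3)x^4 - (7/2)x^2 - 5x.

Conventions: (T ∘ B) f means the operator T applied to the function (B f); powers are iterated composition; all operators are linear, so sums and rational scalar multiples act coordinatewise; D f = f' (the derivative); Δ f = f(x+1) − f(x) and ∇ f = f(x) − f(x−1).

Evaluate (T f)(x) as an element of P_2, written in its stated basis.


D f = -(20/3)x^3 - 7x - 5
Δ D f = -20x^2 - 20x - 41/3
∇ (Δ ∘ D) f = -40x
(-(1/2)∇) (Δ ∘ D) f = 20x
∇ (-(1/2)∇) (Δ ∘ D) f = 20
(-(1/2)∇) (-(1/2)∇) (Δ ∘ D) f = -10

the result is g(x) = -10


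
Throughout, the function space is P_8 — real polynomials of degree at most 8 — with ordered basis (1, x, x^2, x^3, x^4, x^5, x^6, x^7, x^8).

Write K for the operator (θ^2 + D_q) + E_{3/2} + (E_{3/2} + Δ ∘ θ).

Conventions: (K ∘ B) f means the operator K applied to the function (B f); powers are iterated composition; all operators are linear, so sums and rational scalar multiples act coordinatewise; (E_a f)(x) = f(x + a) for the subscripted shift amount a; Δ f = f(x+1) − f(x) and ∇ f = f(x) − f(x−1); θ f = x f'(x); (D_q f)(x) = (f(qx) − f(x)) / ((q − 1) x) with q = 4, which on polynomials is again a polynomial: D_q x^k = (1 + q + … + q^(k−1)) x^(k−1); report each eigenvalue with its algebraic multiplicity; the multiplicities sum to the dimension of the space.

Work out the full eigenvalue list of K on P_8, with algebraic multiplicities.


λ = 2 (multiplicity 1), λ = 3 (multiplicity 1), λ = 6 (multiplicity 1), λ = 11 (multiplicity 1), λ = 18 (multiplicity 1), λ = 27 (multiplicity 1), λ = 38 (multiplicity 1), λ = 51 (multiplicity 1), λ = 66 (multiplicity 1)

image of 1: 2
image of x: 3x + 5
image of x^2: 6x^2 + 15x + 13/2
image of x^3: 11x^3 + 39x^2 + (45/2)x + 39/4
image of x^4: 18x^4 + 113x^3 + 51x^2 + 43x + 113/8
image of x^5: 27x^5 + 381x^4 + 95x^3 + (235/2)x^2 + (605/8)x + 323/16
image of x^6: 38x^6 + 1419x^5 + (315/2)x^4 + 255x^3 + (1935/8)x^2 + (1017/8)x + 921/32
image of x^7: 51x^7 + 5531x^6 + (483/2)x^5 + (1925/4)x^4 + (4795/8)x^3 + (7455/16)x^2 + (6671/32)x + 2635/64
image of x^8: 66x^8 + 21933x^7 + 350x^6 + 826x^5 + (5075/4)x^4 + (2597/2)x^3 + (6895/8)x^2 + (2699/8)x + 7585/128
the matrix is upper triangular; its diagonal is (2, 3, 6, 11, 18, 27, 38, 51, 66)
for a triangular matrix the eigenvalues are the diagonal entries, with algebraic multiplicity their repetition count


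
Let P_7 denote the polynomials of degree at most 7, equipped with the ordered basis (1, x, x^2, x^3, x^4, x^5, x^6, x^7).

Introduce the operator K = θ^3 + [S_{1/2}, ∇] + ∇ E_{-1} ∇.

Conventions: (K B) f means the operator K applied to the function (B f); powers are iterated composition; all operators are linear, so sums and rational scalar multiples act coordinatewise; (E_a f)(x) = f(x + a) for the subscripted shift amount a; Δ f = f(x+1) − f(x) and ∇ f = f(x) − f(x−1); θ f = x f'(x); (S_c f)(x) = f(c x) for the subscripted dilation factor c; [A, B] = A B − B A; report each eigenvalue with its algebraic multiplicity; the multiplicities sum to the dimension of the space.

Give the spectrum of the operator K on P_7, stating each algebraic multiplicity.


image of 1: 0
image of x: x + 1/2
image of x^2: 8x^2 + (1/2)x + 5/4
image of x^3: 27x^3 + (3/8)x^2 + (39/8)x - 89/8
image of x^4: 64x^4 + (1/4)x^3 + (87/8)x^2 - (185/4)x + 785/16
image of x^5: 125x^5 + (5/32)x^4 + (305/16)x^3 - (1885/16)x^2 + (7925/32)x - 5729/32
image of x^6: 216x^6 + (3/32)x^5 + (1875/64)x^4 - (3805/16)x^3 + (47775/64)x^2 - (34467/32)x + 38465/64
image of x^7: 343x^7 + (7/128)x^6 + (5313/128)x^5 - (53515/128)x^4 + (223475/128)x^3 - (483189/128)x^2 + (538951/128)x - 247169/128
the matrix is upper triangular; its diagonal is (0, 1, 8, 27, 64, 125, 216, 343)
for a triangular matrix the eigenvalues are the diagonal entries, with algebraic multiplicity their repetition count

λ = 0 (multiplicity 1), λ = 1 (multiplicity 1), λ = 8 (multiplicity 1), λ = 27 (multiplicity 1), λ = 64 (multiplicity 1), λ = 125 (multiplicity 1), λ = 216 (multiplicity 1), λ = 343 (multiplicity 1)


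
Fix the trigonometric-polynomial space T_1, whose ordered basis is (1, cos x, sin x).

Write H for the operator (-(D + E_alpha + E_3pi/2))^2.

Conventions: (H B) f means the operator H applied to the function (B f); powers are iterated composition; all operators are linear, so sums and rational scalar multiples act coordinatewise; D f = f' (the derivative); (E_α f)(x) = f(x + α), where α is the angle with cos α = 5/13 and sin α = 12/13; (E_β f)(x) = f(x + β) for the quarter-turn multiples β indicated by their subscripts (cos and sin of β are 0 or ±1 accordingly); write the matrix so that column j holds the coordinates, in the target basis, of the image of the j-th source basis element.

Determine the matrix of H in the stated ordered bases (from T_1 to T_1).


image of 1: 4
image of cos x: -(119/169)cos x - (120/169)sin x
image of sin x: (120/169)cos x - (119/169)sin x
each image's coordinates form column j of the matrix

the matrix is [[4, 0, 0]; [0, -119/169, 120/169]; [0, -120/169, -119/169]] (rows listed top to bottom)


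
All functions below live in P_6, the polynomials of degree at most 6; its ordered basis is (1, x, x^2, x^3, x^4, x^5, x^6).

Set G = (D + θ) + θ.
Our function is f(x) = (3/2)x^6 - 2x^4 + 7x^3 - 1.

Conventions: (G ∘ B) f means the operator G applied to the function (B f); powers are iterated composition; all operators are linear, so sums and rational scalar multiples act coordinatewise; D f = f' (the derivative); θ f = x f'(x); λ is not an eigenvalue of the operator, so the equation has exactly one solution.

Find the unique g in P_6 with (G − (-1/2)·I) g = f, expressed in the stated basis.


write g with unknown coordinates in the stated basis and equate coefficients in (G − (-1/2)·I) g = f
solving from the highest basis element down gives g = (3/25)x^6 - (12/175)x^5 - (116/595)x^4 + (9258/7735)x^3 - (6172/7735)x^2 + (24688/38675)x - 126726/38675
check: G g = (36/25)x^6 + (6/175)x^5 - (1132/595)x^4 + (49516/7735)x^3 + (3086/7735)x^2 - (12344/38675)x + 24688/38675
so G g − (-1/2)·g = (3/2)x^6 - 2x^4 + 7x^3 - 1 = f ✓

g(x) = (3/25)x^6 - (12/175)x^5 - (116/595)x^4 + (9258/7735)x^3 - (6172/7735)x^2 + (24688/38675)x - 126726/38675
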